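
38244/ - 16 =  - 2391+ 3/4  =  - 2390.25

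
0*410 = 0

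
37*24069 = 890553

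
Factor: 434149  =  41^1*10589^1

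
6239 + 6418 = 12657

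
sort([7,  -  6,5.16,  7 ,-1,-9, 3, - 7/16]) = [ - 9,-6,  -  1, - 7/16, 3, 5.16,7,7]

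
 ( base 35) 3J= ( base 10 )124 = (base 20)64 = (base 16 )7c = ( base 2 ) 1111100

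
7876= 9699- 1823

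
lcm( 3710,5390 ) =285670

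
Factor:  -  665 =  - 5^1*7^1*19^1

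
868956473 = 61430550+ 807525923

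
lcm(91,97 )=8827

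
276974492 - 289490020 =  - 12515528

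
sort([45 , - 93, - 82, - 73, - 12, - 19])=[ - 93, - 82, - 73, - 19,- 12, 45]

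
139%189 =139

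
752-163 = 589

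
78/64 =39/32 =1.22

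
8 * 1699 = 13592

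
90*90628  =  8156520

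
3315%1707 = 1608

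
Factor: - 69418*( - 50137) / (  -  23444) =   -  2^( - 1)*61^1*181^1*277^1*569^1*5861^(-1) = -  1740205133/11722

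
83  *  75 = 6225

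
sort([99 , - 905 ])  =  [ - 905, 99]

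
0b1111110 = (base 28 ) 4E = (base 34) 3o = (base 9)150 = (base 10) 126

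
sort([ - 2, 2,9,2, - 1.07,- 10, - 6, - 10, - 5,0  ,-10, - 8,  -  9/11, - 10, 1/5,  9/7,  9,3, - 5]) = [ - 10, - 10,  -  10, - 10, - 8, - 6, - 5, - 5, - 2,-1.07, - 9/11,0,1/5,  9/7,2, 2, 3, 9,9]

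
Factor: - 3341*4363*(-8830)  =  2^1*5^1*13^1*257^1*883^1*4363^1  =  128712993890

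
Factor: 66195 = 3^2*5^1 *1471^1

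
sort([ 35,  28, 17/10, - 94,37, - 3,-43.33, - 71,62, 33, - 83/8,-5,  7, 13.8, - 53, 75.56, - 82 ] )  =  [ - 94 ,  -  82,-71, -53,  -  43.33, - 83/8,-5, - 3,17/10 , 7,13.8, 28 , 33,35,37,62, 75.56] 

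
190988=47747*4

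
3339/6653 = 3339/6653 = 0.50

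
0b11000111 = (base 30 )6J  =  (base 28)73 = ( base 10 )199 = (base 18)B1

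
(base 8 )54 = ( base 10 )44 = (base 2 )101100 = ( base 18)28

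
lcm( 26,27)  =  702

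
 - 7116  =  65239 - 72355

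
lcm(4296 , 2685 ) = 21480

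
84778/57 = 4462/3 = 1487.33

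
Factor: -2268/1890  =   - 6/5 = - 2^1*3^1*5^( - 1)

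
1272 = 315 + 957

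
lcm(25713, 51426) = 51426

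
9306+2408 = 11714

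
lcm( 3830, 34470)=34470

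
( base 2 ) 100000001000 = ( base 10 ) 2056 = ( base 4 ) 200020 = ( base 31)24a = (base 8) 4010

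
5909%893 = 551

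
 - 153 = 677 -830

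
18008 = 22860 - 4852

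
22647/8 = 22647/8 = 2830.88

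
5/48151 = 5/48151  =  0.00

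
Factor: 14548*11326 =164770648 = 2^3*7^1*809^1*3637^1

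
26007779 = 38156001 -12148222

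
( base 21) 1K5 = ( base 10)866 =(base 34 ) PG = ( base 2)1101100010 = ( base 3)1012002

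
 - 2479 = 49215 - 51694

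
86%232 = 86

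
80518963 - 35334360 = 45184603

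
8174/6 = 4087/3= 1362.33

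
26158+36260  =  62418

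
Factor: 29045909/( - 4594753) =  - 239^1*121531^1*4594753^(  -  1) 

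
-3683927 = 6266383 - 9950310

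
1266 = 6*211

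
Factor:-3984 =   -  2^4*3^1*83^1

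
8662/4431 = 8662/4431=1.95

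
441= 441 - 0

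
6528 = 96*68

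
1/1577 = 1/1577 = 0.00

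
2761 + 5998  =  8759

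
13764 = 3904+9860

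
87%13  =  9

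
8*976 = 7808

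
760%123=22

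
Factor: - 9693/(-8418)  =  2^( - 1)*3^2*23^( - 1)*61^( - 1)*359^1 = 3231/2806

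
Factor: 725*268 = 2^2* 5^2*29^1 *67^1 = 194300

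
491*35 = 17185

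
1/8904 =1/8904 =0.00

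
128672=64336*2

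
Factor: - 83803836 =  - 2^2*3^1 * 41^1*59^1*2887^1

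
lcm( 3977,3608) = 349976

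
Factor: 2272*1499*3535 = 2^5*5^1*7^1*71^1*101^1*1499^1=12039248480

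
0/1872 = 0 = 0.00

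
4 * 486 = 1944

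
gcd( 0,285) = 285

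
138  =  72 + 66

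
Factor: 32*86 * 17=46784 = 2^6 *17^1*43^1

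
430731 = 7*61533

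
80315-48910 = 31405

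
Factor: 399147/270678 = 2^(-1)*7^1*83^1*197^( - 1) = 581/394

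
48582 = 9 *5398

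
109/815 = 109/815 = 0.13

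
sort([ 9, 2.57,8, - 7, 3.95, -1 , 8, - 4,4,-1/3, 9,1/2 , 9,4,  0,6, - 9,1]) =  [  -  9, - 7, - 4, - 1, - 1/3, 0,1/2 , 1,2.57,3.95,4, 4,  6,8,8, 9 , 9,  9] 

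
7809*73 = 570057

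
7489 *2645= 19808405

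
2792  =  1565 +1227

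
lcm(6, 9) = 18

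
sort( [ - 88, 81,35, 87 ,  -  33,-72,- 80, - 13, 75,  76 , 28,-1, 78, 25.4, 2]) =[-88, - 80,-72,  -  33, - 13,-1, 2, 25.4, 28, 35 , 75,76, 78, 81, 87 ] 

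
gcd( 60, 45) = 15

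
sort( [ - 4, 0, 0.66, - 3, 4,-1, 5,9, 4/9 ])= [ - 4, - 3, - 1, 0, 4/9 , 0.66, 4,  5, 9] 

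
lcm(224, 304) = 4256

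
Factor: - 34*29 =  - 986 =- 2^1 * 17^1*29^1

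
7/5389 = 7/5389 = 0.00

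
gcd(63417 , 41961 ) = 3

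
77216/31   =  77216/31 = 2490.84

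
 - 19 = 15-34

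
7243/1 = 7243 = 7243.00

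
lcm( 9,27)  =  27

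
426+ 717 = 1143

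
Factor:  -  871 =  - 13^1*67^1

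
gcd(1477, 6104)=7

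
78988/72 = 1097  +  1/18 = 1097.06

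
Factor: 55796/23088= 29/12 =2^( - 2)*3^(-1) * 29^1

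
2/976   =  1/488= 0.00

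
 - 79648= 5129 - 84777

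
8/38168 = 1/4771 =0.00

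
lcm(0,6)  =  0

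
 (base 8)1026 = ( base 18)1bc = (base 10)534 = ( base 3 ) 201210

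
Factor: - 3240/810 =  - 2^2 = - 4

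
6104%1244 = 1128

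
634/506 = 1 + 64/253 = 1.25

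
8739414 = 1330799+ 7408615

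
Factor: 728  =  2^3*7^1*13^1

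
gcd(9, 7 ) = 1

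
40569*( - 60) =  - 2434140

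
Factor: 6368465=5^1  *1273693^1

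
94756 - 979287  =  -884531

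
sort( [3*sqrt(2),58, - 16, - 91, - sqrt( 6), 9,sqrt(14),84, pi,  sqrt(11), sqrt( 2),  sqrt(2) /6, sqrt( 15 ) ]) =[ - 91 , - 16,  -  sqrt( 6),  sqrt( 2)/6, sqrt( 2),  pi,sqrt( 11), sqrt( 14 ),sqrt( 15 ),  3 * sqrt( 2 ) , 9,  58,  84]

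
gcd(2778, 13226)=2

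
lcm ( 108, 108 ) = 108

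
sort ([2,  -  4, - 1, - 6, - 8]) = [ - 8, - 6, - 4, - 1,  2]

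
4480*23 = 103040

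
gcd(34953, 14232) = 3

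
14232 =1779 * 8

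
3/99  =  1/33 =0.03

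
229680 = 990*232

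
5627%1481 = 1184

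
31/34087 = 31/34087=0.00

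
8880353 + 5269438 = 14149791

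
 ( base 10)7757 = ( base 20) J7H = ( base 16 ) 1e4d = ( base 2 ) 1111001001101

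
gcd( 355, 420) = 5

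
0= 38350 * 0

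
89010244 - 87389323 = 1620921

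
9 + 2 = 11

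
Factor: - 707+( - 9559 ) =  - 2^1*3^1*29^1*59^1=-10266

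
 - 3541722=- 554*6393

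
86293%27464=3901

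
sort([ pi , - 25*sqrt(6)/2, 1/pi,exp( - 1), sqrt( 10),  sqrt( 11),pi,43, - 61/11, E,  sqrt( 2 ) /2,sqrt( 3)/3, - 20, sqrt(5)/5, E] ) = [ - 25*sqrt( 6 )/2, - 20, - 61/11,1/pi, exp( - 1), sqrt( 5)/5, sqrt( 3) /3, sqrt(2)/2,  E,  E,pi, pi,sqrt( 10),sqrt( 11 ),  43 ] 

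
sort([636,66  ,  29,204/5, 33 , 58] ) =[ 29,33,204/5, 58,66,636 ]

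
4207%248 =239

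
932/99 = 9 + 41/99 = 9.41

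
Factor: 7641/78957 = 3^1*31^ (-1) =3/31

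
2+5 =7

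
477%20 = 17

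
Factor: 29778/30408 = 2^ ( - 2 )*181^ ( - 1)*709^1  =  709/724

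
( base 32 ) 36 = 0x66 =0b1100110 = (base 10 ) 102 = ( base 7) 204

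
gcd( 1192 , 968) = 8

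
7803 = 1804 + 5999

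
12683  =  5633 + 7050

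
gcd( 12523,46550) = 7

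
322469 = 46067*7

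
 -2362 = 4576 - 6938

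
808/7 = 115+3/7 = 115.43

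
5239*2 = 10478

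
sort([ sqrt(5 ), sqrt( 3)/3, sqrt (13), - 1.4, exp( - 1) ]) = [- 1.4,  exp( - 1), sqrt(3)/3,  sqrt(5),sqrt( 13 )]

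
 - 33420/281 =-33420/281 = - 118.93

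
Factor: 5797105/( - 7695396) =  - 2^( -2)*3^( - 2)  *  5^1*181^(-1)*1181^( -1)*1159421^1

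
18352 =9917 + 8435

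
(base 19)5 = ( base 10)5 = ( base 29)5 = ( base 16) 5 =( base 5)10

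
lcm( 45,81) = 405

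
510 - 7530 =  - 7020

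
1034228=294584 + 739644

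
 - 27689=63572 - 91261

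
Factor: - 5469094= -2^1*103^1* 139^1*191^1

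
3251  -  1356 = 1895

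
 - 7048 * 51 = - 359448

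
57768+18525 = 76293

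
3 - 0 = 3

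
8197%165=112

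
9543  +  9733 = 19276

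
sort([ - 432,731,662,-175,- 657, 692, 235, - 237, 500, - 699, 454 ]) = [ - 699,-657, - 432,-237,-175,235, 454,500 , 662, 692,731]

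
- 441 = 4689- 5130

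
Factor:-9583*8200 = -2^3*5^2*7^1*37^2*41^1 = - 78580600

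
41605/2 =20802 + 1/2 = 20802.50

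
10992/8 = 1374= 1374.00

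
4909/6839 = 4909/6839 = 0.72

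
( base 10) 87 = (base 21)43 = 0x57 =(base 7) 153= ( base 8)127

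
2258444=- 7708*(-293)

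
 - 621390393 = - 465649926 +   -  155740467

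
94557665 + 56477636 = 151035301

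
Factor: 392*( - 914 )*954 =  - 2^5*3^2* 7^2 * 53^1*457^1 = - 341806752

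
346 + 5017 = 5363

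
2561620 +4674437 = 7236057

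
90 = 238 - 148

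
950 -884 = 66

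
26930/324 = 13465/162 = 83.12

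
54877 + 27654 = 82531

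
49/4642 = 49/4642 = 0.01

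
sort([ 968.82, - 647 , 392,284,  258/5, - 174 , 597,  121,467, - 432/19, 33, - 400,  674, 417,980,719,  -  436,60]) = [ - 647, - 436,  -  400, - 174  , - 432/19,33,258/5, 60, 121 , 284,392, 417,467,597 , 674, 719, 968.82,980] 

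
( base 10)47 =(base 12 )3B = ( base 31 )1g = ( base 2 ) 101111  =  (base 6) 115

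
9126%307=223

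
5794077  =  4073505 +1720572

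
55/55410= 11/11082 = 0.00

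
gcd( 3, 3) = 3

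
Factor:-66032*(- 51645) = 2^4 * 3^1*5^1*11^1 * 313^1*4127^1 = 3410222640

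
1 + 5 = 6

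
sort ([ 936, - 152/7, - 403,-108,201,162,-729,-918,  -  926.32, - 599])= [ - 926.32, - 918, - 729, - 599, - 403, - 108,-152/7,162,201,936]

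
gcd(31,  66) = 1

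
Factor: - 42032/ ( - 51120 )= 3^( - 2) * 5^( - 1 )*37^1=37/45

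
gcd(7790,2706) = 82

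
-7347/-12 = 2449/4=612.25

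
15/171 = 5/57 = 0.09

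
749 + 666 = 1415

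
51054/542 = 94+53/271 = 94.20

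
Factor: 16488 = 2^3*3^2 * 229^1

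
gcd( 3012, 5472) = 12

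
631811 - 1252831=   -  621020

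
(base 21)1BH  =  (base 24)14H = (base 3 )221112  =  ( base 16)2b1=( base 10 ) 689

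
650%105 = 20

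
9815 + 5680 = 15495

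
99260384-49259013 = 50001371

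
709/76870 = 709/76870 = 0.01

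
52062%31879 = 20183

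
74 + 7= 81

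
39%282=39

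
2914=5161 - 2247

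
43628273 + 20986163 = 64614436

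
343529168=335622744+7906424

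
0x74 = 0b1110100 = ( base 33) 3H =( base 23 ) 51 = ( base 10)116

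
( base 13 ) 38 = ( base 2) 101111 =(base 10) 47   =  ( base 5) 142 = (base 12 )3b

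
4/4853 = 4/4853 = 0.00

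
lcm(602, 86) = 602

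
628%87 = 19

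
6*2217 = 13302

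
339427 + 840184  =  1179611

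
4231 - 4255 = -24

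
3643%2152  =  1491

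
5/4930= 1/986 = 0.00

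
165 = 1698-1533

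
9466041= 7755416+1710625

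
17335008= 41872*414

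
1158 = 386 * 3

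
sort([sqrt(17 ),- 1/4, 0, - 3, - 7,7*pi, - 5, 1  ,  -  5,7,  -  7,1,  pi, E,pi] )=[-7, - 7, - 5,- 5,-3, - 1/4, 0, 1, 1, E, pi,pi,sqrt( 17 ), 7,7  *  pi] 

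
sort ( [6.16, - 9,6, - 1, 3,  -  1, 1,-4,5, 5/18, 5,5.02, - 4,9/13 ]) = [ - 9, - 4, - 4,-1,-1,5/18, 9/13, 1, 3,5, 5,5.02,6, 6.16]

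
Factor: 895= 5^1 * 179^1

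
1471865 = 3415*431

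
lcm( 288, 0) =0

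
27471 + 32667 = 60138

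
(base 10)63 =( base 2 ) 111111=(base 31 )21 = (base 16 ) 3f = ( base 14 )47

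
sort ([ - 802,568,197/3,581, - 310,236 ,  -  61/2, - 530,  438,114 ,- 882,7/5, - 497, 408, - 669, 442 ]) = [-882,  -  802, - 669, - 530,-497, - 310, - 61/2,7/5,197/3, 114, 236,408,438,442,568,581 ] 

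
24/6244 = 6/1561 = 0.00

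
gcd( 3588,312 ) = 156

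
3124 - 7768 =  - 4644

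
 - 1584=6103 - 7687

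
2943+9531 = 12474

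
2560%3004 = 2560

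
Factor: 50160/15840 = 19/6 = 2^( - 1)*3^( - 1 )*19^1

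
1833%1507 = 326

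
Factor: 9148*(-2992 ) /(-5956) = 2^4*11^1*17^1*1489^( - 1)*2287^1=6842704/1489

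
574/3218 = 287/1609 = 0.18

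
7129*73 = 520417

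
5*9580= 47900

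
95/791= 95/791  =  0.12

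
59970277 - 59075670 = 894607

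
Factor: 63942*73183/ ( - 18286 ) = - 2339733693/9143 = - 3^1 * 11^1*41^( -1) *223^( - 1 )*6653^1* 10657^1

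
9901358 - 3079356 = 6822002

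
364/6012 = 91/1503 = 0.06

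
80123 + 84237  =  164360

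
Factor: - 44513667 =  - 3^2*11^1 * 17^1 *26449^1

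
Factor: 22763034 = 2^1*3^2*7^1 * 17^1*10627^1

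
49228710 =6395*7698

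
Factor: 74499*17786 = 2^1*3^1*19^1 * 1307^1*8893^1 = 1325039214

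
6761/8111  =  6761/8111 = 0.83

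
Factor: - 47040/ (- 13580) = 336/97=2^4*3^1 * 7^1*97^( - 1)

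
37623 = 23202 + 14421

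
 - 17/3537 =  - 1 + 3520/3537 = - 0.00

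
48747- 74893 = - 26146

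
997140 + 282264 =1279404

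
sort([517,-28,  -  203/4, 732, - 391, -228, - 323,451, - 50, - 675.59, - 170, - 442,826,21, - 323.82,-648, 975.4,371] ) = [- 675.59, - 648, - 442, - 391, - 323.82, -323 , - 228, - 170, - 203/4, - 50, - 28,21, 371 , 451,517 , 732,826, 975.4]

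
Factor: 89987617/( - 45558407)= - 45558407^( - 1) *89987617^1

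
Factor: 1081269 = 3^4*7^1*1907^1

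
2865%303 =138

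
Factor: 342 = 2^1*3^2  *  19^1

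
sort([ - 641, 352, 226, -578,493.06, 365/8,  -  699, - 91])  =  [  -  699, - 641, - 578,-91,365/8, 226,  352, 493.06] 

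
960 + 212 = 1172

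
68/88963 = 68/88963 = 0.00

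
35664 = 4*8916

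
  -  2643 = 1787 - 4430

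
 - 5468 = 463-5931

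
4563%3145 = 1418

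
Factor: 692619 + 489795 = 1182414 = 2^1*3^1* 43^1*4583^1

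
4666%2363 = 2303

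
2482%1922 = 560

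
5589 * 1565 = 8746785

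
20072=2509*8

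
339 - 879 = -540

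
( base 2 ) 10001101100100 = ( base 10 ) 9060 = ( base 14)3432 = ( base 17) 1e5g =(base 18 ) 19h6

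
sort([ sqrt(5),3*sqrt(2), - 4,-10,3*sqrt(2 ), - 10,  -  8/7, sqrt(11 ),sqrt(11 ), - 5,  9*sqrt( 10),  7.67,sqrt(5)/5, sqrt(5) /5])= [ - 10, - 10 ,  -  5, -4, - 8/7,sqrt(5 )/5,sqrt( 5) /5,sqrt(5 ),sqrt(11),sqrt(11), 3*sqrt(2 ), 3*sqrt(2),7.67,9*sqrt(10)]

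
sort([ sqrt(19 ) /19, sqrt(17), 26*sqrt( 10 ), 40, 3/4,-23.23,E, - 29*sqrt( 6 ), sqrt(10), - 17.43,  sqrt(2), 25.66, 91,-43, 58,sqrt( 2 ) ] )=[-29*sqrt (6) , - 43,-23.23 ,-17.43 , sqrt( 19 )/19, 3/4, sqrt( 2) , sqrt( 2 ), E,sqrt ( 10),  sqrt( 17 ),  25.66,  40, 58, 26*sqrt( 10), 91]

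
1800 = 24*75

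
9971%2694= 1889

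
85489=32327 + 53162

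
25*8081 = 202025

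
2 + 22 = 24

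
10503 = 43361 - 32858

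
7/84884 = 7/84884 = 0.00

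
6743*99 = 667557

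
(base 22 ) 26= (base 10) 50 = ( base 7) 101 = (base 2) 110010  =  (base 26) 1o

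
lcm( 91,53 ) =4823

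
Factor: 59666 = 2^1*29833^1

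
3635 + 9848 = 13483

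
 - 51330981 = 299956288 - 351287269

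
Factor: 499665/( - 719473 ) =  - 3^1*5^1* 19^( - 2)*1993^( - 1 )*33311^1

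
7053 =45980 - 38927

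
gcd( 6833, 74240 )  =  1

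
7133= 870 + 6263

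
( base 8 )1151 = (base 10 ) 617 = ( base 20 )1AH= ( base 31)JS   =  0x269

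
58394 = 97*602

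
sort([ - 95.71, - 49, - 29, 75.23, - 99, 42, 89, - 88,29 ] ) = [ - 99, - 95.71, - 88,-49, - 29, 29, 42, 75.23,  89]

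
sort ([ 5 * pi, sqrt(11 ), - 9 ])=[-9 , sqrt( 11) , 5*pi] 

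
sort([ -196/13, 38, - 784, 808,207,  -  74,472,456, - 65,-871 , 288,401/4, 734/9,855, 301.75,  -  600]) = [ - 871 , - 784,-600,-74, - 65,-196/13, 38,  734/9, 401/4,207,288,  301.75, 456, 472,808,855 ]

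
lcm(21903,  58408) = 175224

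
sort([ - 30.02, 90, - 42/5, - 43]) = [ - 43, - 30.02, - 42/5,90]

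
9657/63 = 1073/7 = 153.29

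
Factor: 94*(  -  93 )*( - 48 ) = 419616 = 2^5*3^2*31^1*47^1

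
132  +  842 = 974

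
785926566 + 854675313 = 1640601879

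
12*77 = 924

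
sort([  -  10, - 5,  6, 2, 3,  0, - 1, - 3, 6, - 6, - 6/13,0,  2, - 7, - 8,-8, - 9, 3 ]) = [-10,-9,-8,-8 , - 7, - 6, - 5, - 3,-1, - 6/13, 0,0  ,  2,2, 3 , 3, 6, 6 ] 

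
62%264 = 62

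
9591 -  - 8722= 18313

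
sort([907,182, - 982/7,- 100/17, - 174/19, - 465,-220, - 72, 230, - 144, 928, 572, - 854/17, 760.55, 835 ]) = [ - 465, - 220, - 144, - 982/7,  -  72, - 854/17 , - 174/19,-100/17, 182,230, 572 , 760.55,835, 907, 928 ] 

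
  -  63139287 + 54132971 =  - 9006316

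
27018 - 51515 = - 24497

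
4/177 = 4/177   =  0.02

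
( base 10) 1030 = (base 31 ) 127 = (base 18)334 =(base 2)10000000110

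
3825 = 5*765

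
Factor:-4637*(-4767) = 3^1*7^1 *227^1*4637^1=22104579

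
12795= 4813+7982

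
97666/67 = 97666/67 = 1457.70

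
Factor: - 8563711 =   -  13^1 * 41^1*16067^1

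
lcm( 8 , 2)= 8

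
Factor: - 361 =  - 19^2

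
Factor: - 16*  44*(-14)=2^7  *7^1*11^1 = 9856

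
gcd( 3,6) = 3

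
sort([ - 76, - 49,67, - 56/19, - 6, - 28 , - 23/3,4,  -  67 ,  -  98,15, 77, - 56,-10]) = [-98,-76 ,-67,  -  56, - 49, - 28, - 10,- 23/3, - 6, - 56/19 , 4,15,67,  77]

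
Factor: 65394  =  2^1*3^3*7^1*173^1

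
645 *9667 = 6235215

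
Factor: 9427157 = 937^1*10061^1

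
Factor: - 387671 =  - 139^1*2789^1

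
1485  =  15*99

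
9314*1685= 15694090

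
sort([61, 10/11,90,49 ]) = [10/11, 49, 61, 90 ] 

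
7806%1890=246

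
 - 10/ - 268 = 5/134 = 0.04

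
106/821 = 106/821 =0.13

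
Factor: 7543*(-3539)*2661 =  - 3^1 * 19^1* 397^1*887^1*3539^1 = -71034535497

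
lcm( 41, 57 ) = 2337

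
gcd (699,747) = 3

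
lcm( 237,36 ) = 2844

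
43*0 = 0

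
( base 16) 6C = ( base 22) 4K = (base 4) 1230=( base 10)108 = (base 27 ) 40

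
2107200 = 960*2195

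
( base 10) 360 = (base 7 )1023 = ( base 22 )g8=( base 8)550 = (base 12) 260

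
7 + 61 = 68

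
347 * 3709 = 1287023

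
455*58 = 26390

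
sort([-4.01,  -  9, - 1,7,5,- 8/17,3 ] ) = [ - 9,-4.01, - 1, - 8/17,3, 5,7]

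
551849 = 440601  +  111248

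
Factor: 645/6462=2^( - 1)*3^( - 1) * 5^1*43^1*359^( - 1 ) = 215/2154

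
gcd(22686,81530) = 2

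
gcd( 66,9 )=3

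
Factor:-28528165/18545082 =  - 2^ ( - 1)*3^( - 1)* 5^1*23^1*1481^(  -  1 )*2087^(-1 )*248071^1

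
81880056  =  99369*824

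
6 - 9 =-3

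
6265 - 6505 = -240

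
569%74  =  51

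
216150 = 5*43230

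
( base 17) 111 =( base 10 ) 307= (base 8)463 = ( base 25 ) C7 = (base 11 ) 25A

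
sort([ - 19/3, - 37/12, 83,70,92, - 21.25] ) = [ - 21.25, - 19/3, - 37/12, 70,83,  92 ]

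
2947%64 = 3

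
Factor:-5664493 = -5664493^1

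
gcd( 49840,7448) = 56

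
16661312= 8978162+7683150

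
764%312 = 140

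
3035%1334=367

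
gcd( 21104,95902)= 2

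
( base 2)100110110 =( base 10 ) 310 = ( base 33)9D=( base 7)622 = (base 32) 9M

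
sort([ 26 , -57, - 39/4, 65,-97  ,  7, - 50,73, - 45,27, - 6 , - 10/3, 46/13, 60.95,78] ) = [- 97, - 57, - 50, - 45, - 39/4, - 6, - 10/3,46/13,  7,26,  27,60.95,65 , 73,78] 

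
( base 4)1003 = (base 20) 37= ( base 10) 67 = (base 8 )103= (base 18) 3d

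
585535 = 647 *905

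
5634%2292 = 1050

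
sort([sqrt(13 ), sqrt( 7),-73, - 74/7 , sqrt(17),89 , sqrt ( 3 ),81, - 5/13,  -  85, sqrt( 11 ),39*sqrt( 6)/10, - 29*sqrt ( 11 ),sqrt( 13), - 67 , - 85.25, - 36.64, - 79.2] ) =[ - 29*sqrt( 11), - 85.25,  -  85 , - 79.2,-73, - 67, - 36.64,-74/7,-5/13,sqrt( 3 ),sqrt(7), sqrt ( 11),  sqrt( 13), sqrt(13), sqrt( 17), 39 * sqrt(6) /10, 81,89]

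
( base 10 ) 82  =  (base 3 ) 10001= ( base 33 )2G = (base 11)75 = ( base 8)122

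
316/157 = 2  +  2/157 = 2.01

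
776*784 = 608384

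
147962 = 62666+85296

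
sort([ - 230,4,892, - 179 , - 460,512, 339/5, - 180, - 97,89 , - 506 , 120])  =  [ -506, - 460, - 230 , - 180 , - 179 , - 97, 4,339/5, 89 , 120, 512, 892 ] 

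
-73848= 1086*( - 68 )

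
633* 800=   506400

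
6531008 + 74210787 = 80741795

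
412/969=412/969 = 0.43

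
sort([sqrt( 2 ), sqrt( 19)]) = [ sqrt( 2), sqrt ( 19)]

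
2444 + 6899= 9343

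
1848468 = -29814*(-62)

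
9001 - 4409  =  4592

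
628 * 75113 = 47170964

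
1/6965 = 1/6965 = 0.00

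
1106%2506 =1106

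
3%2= 1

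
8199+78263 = 86462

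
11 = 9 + 2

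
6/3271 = 6/3271= 0.00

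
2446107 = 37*66111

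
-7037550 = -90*78195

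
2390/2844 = 1195/1422 = 0.84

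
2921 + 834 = 3755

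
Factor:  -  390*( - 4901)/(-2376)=-2^( - 2)*3^(-2)*5^1*11^(  -  1 ) * 13^3 * 29^1 = -318565/396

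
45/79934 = 45/79934 = 0.00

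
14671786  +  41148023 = 55819809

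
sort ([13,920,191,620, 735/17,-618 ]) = [  -  618,13,735/17,191,  620, 920 ] 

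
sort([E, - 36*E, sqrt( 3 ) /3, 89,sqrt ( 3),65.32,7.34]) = [ - 36*E,sqrt(3) /3, sqrt( 3), E , 7.34 , 65.32, 89 ]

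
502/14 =251/7 = 35.86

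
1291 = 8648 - 7357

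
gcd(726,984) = 6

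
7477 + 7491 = 14968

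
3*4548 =13644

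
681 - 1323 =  - 642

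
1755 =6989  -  5234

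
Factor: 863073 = 3^2*17^1*5641^1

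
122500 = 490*250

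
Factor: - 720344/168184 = -90043/21023 = - 127^1 * 709^1* 21023^( - 1)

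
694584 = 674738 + 19846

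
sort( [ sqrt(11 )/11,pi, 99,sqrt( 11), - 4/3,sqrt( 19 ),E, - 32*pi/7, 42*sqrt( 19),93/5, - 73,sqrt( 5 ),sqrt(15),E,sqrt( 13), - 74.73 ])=[ - 74.73, - 73, - 32*pi/7, - 4/3,sqrt( 11) /11,sqrt( 5),E,E,pi, sqrt( 11 ),sqrt ( 13),sqrt ( 15),sqrt( 19),93/5 , 99, 42*sqrt( 19)]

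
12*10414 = 124968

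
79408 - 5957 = 73451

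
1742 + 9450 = 11192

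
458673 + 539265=997938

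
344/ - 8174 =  - 172/4087 = - 0.04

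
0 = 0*2937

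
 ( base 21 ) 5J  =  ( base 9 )147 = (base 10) 124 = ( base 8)174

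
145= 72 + 73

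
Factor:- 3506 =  - 2^1 * 1753^1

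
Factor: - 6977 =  - 6977^1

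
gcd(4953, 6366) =3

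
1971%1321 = 650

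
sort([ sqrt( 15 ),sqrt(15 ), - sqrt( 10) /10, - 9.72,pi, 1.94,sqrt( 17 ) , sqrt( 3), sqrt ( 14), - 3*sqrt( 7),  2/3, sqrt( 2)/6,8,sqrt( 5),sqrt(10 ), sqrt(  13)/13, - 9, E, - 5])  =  [- 9.72, - 9, - 3*sqrt( 7 ), - 5, - sqrt( 10 )/10,sqrt( 2) /6,sqrt( 13 ) /13, 2/3,sqrt(3 ), 1.94,sqrt( 5),E,pi,sqrt( 10 ) , sqrt( 14),sqrt ( 15 ),sqrt(15), sqrt( 17),8 ]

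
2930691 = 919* 3189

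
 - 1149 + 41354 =40205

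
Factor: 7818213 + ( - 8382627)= - 564414 = - 2^1*3^1*19^1*4951^1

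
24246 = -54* (-449 )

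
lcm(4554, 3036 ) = 9108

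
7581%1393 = 616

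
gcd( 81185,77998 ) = 1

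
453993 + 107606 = 561599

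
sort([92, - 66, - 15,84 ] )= [-66 ,- 15, 84,92] 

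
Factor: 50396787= 3^2*7^1*799949^1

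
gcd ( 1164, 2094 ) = 6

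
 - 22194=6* ( - 3699 ) 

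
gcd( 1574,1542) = 2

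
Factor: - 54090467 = - 47^1*1150861^1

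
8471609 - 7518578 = 953031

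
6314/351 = 17 + 347/351= 17.99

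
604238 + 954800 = 1559038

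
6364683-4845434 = 1519249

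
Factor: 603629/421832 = 767/536 = 2^( - 3 ) * 13^1*59^1*67^( - 1 )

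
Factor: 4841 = 47^1*103^1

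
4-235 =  - 231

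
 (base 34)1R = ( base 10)61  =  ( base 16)3d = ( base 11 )56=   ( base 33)1s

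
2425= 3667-1242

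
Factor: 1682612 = 2^2*37^1*11369^1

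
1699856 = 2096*811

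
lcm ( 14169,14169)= 14169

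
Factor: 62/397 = 2^1 * 31^1*397^( - 1 )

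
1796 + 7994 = 9790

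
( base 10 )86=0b1010110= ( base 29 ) 2S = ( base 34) 2i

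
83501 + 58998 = 142499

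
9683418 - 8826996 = 856422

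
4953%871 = 598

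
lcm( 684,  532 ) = 4788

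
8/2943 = 8/2943 = 0.00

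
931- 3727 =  - 2796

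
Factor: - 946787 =-191^1*4957^1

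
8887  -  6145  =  2742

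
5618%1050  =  368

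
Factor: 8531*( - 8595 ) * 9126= -2^1 * 3^5*5^1*13^2*19^1*191^1*449^1 =- 669154322070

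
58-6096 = - 6038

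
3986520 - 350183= 3636337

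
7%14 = 7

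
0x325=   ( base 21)1H7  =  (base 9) 1084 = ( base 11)672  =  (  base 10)805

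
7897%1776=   793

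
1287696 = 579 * 2224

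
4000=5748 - 1748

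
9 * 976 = 8784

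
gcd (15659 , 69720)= 7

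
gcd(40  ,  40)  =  40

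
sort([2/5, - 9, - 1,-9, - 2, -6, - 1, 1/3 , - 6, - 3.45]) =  [ -9,-9, - 6, - 6, - 3.45,  -  2, - 1,- 1,1/3, 2/5]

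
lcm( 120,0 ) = 0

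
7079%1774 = 1757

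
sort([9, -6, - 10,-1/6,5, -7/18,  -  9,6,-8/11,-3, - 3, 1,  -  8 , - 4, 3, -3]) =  [- 10, - 9, - 8, - 6,-4, - 3, - 3 , - 3, - 8/11, - 7/18, - 1/6, 1,3,5, 6, 9] 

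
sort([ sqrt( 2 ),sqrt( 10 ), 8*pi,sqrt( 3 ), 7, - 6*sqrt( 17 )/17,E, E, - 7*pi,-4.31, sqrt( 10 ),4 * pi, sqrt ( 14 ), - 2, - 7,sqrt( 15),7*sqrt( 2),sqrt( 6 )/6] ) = [  -  7*  pi, - 7,  -  4.31, - 2,  -  6*sqrt( 17)/17, sqrt( 6 )/6,  sqrt( 2 ),sqrt( 3),E, E, sqrt( 10), sqrt( 10 ), sqrt(14),sqrt(15 ), 7, 7*sqrt( 2 ), 4*pi, 8*pi] 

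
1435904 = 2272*632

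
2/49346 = 1/24673=0.00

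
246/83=2 + 80/83 = 2.96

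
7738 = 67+7671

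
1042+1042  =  2084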